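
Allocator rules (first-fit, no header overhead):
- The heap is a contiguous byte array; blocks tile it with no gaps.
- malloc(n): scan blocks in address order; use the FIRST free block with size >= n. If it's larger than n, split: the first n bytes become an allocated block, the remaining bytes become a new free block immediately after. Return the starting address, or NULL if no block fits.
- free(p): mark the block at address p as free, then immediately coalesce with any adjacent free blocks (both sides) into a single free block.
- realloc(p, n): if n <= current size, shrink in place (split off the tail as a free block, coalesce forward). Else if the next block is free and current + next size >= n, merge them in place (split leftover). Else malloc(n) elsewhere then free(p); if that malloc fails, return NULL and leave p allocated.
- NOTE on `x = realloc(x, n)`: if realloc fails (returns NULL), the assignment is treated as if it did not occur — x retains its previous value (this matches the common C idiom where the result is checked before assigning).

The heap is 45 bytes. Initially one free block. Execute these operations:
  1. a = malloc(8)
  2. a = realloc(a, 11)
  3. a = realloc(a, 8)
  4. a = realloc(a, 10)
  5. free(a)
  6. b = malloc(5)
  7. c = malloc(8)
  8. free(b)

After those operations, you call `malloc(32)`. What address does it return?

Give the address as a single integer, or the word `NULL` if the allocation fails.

Op 1: a = malloc(8) -> a = 0; heap: [0-7 ALLOC][8-44 FREE]
Op 2: a = realloc(a, 11) -> a = 0; heap: [0-10 ALLOC][11-44 FREE]
Op 3: a = realloc(a, 8) -> a = 0; heap: [0-7 ALLOC][8-44 FREE]
Op 4: a = realloc(a, 10) -> a = 0; heap: [0-9 ALLOC][10-44 FREE]
Op 5: free(a) -> (freed a); heap: [0-44 FREE]
Op 6: b = malloc(5) -> b = 0; heap: [0-4 ALLOC][5-44 FREE]
Op 7: c = malloc(8) -> c = 5; heap: [0-4 ALLOC][5-12 ALLOC][13-44 FREE]
Op 8: free(b) -> (freed b); heap: [0-4 FREE][5-12 ALLOC][13-44 FREE]
malloc(32): first-fit scan over [0-4 FREE][5-12 ALLOC][13-44 FREE] -> 13

Answer: 13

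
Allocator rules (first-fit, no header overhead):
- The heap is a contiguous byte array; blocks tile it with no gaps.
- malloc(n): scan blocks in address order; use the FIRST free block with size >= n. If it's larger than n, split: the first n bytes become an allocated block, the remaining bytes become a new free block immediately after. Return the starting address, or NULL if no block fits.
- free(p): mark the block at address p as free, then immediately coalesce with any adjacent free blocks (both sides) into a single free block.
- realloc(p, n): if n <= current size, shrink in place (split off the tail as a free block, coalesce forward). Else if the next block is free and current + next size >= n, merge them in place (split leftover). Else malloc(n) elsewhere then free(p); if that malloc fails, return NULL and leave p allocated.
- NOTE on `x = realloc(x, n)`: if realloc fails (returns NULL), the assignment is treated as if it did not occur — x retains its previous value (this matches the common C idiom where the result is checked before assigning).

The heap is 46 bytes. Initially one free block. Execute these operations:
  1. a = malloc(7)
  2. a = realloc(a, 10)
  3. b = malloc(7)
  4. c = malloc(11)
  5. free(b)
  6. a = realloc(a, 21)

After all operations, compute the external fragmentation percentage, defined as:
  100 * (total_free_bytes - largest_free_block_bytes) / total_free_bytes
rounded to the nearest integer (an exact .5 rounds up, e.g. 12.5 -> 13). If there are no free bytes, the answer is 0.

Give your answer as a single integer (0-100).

Op 1: a = malloc(7) -> a = 0; heap: [0-6 ALLOC][7-45 FREE]
Op 2: a = realloc(a, 10) -> a = 0; heap: [0-9 ALLOC][10-45 FREE]
Op 3: b = malloc(7) -> b = 10; heap: [0-9 ALLOC][10-16 ALLOC][17-45 FREE]
Op 4: c = malloc(11) -> c = 17; heap: [0-9 ALLOC][10-16 ALLOC][17-27 ALLOC][28-45 FREE]
Op 5: free(b) -> (freed b); heap: [0-9 ALLOC][10-16 FREE][17-27 ALLOC][28-45 FREE]
Op 6: a = realloc(a, 21) -> NULL (a unchanged); heap: [0-9 ALLOC][10-16 FREE][17-27 ALLOC][28-45 FREE]
Free blocks: [7 18] total_free=25 largest=18 -> 100*(25-18)/25 = 700/25 = 28

Answer: 28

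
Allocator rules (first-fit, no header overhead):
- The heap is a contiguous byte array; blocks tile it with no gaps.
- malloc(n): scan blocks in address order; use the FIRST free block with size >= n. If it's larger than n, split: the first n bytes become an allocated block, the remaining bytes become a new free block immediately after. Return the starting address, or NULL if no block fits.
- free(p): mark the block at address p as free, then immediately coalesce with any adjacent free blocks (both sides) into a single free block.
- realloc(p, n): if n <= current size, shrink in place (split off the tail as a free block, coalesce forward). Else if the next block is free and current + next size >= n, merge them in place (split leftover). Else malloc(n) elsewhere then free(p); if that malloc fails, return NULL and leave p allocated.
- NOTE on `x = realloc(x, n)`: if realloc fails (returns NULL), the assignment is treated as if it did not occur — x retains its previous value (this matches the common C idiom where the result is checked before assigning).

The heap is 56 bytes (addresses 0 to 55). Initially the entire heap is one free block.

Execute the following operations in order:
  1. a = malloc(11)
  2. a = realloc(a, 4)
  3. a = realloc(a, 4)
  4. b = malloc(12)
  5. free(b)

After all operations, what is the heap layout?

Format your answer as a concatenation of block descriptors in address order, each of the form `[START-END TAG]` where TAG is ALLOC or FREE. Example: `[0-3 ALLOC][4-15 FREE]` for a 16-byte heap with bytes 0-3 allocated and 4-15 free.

Op 1: a = malloc(11) -> a = 0; heap: [0-10 ALLOC][11-55 FREE]
Op 2: a = realloc(a, 4) -> a = 0; heap: [0-3 ALLOC][4-55 FREE]
Op 3: a = realloc(a, 4) -> a = 0; heap: [0-3 ALLOC][4-55 FREE]
Op 4: b = malloc(12) -> b = 4; heap: [0-3 ALLOC][4-15 ALLOC][16-55 FREE]
Op 5: free(b) -> (freed b); heap: [0-3 ALLOC][4-55 FREE]

Answer: [0-3 ALLOC][4-55 FREE]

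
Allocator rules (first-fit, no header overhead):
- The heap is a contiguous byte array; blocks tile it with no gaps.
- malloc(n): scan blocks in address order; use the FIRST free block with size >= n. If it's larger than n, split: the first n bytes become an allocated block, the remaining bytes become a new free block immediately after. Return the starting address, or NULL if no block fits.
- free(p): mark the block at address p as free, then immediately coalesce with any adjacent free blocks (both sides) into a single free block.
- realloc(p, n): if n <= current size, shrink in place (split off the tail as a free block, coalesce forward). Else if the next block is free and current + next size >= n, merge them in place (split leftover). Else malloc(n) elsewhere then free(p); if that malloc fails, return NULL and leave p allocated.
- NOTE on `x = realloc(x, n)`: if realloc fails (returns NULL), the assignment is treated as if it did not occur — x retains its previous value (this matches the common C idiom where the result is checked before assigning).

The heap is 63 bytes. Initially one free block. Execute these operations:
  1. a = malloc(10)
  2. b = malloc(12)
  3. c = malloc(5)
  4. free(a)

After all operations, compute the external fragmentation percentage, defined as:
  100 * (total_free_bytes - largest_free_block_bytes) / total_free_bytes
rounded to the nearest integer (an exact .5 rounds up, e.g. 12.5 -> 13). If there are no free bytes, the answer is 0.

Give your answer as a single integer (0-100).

Op 1: a = malloc(10) -> a = 0; heap: [0-9 ALLOC][10-62 FREE]
Op 2: b = malloc(12) -> b = 10; heap: [0-9 ALLOC][10-21 ALLOC][22-62 FREE]
Op 3: c = malloc(5) -> c = 22; heap: [0-9 ALLOC][10-21 ALLOC][22-26 ALLOC][27-62 FREE]
Op 4: free(a) -> (freed a); heap: [0-9 FREE][10-21 ALLOC][22-26 ALLOC][27-62 FREE]
Free blocks: [10 36] total_free=46 largest=36 -> 100*(46-36)/46 = 1000/46 ≈ 21.739 -> rounds to 22

Answer: 22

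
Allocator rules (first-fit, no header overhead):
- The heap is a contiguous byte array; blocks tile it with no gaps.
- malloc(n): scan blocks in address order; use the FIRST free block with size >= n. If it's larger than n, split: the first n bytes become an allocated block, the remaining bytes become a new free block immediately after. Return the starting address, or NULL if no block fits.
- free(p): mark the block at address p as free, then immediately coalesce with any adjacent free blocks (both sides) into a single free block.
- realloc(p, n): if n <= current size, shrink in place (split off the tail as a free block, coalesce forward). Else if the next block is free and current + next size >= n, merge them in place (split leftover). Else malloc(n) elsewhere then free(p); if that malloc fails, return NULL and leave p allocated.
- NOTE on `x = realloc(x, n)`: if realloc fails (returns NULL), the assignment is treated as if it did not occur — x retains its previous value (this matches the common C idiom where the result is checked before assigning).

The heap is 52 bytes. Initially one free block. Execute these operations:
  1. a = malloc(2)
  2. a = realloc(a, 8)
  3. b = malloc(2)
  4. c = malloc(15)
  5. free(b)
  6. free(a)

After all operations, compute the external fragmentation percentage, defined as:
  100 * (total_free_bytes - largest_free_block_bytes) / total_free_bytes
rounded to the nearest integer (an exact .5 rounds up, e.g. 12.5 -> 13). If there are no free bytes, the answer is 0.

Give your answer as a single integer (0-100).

Answer: 27

Derivation:
Op 1: a = malloc(2) -> a = 0; heap: [0-1 ALLOC][2-51 FREE]
Op 2: a = realloc(a, 8) -> a = 0; heap: [0-7 ALLOC][8-51 FREE]
Op 3: b = malloc(2) -> b = 8; heap: [0-7 ALLOC][8-9 ALLOC][10-51 FREE]
Op 4: c = malloc(15) -> c = 10; heap: [0-7 ALLOC][8-9 ALLOC][10-24 ALLOC][25-51 FREE]
Op 5: free(b) -> (freed b); heap: [0-7 ALLOC][8-9 FREE][10-24 ALLOC][25-51 FREE]
Op 6: free(a) -> (freed a); heap: [0-9 FREE][10-24 ALLOC][25-51 FREE]
Free blocks: [10 27] total_free=37 largest=27 -> 100*(37-27)/37 = 1000/37 ≈ 27.027 -> rounds to 27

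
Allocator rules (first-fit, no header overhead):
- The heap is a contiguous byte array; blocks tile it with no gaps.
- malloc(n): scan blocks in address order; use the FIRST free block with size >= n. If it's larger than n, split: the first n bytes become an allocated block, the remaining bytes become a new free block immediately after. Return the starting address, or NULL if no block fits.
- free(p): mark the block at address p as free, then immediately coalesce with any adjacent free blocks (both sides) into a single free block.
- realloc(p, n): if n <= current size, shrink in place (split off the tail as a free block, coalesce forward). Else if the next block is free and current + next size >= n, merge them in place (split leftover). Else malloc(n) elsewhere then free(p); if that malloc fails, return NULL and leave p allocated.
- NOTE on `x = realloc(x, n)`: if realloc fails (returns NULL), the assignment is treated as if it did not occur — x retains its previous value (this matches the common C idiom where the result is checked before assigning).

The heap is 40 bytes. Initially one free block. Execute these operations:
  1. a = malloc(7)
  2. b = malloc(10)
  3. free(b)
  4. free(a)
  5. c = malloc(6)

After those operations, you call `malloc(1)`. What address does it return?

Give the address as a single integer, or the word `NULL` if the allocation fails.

Answer: 6

Derivation:
Op 1: a = malloc(7) -> a = 0; heap: [0-6 ALLOC][7-39 FREE]
Op 2: b = malloc(10) -> b = 7; heap: [0-6 ALLOC][7-16 ALLOC][17-39 FREE]
Op 3: free(b) -> (freed b); heap: [0-6 ALLOC][7-39 FREE]
Op 4: free(a) -> (freed a); heap: [0-39 FREE]
Op 5: c = malloc(6) -> c = 0; heap: [0-5 ALLOC][6-39 FREE]
malloc(1): first-fit scan over [0-5 ALLOC][6-39 FREE] -> 6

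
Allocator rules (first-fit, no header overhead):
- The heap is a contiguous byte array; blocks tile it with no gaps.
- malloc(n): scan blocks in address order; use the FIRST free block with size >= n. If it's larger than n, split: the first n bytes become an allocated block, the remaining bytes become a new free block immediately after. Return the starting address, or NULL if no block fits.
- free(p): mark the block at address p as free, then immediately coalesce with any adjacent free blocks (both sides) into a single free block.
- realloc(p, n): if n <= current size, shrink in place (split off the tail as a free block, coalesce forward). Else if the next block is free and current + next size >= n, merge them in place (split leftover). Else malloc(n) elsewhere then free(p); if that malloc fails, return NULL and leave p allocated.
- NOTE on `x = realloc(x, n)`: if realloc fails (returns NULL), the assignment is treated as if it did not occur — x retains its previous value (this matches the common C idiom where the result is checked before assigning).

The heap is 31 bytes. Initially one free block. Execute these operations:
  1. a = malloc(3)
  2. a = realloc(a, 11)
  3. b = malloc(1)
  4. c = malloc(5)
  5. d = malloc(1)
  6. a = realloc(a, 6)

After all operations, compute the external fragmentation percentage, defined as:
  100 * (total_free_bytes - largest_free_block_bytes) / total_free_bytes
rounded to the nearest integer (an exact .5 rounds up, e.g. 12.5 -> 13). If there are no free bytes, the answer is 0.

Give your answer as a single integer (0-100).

Op 1: a = malloc(3) -> a = 0; heap: [0-2 ALLOC][3-30 FREE]
Op 2: a = realloc(a, 11) -> a = 0; heap: [0-10 ALLOC][11-30 FREE]
Op 3: b = malloc(1) -> b = 11; heap: [0-10 ALLOC][11-11 ALLOC][12-30 FREE]
Op 4: c = malloc(5) -> c = 12; heap: [0-10 ALLOC][11-11 ALLOC][12-16 ALLOC][17-30 FREE]
Op 5: d = malloc(1) -> d = 17; heap: [0-10 ALLOC][11-11 ALLOC][12-16 ALLOC][17-17 ALLOC][18-30 FREE]
Op 6: a = realloc(a, 6) -> a = 0; heap: [0-5 ALLOC][6-10 FREE][11-11 ALLOC][12-16 ALLOC][17-17 ALLOC][18-30 FREE]
Free blocks: [5 13] total_free=18 largest=13 -> 100*(18-13)/18 = 500/18 ≈ 27.778 -> rounds to 28

Answer: 28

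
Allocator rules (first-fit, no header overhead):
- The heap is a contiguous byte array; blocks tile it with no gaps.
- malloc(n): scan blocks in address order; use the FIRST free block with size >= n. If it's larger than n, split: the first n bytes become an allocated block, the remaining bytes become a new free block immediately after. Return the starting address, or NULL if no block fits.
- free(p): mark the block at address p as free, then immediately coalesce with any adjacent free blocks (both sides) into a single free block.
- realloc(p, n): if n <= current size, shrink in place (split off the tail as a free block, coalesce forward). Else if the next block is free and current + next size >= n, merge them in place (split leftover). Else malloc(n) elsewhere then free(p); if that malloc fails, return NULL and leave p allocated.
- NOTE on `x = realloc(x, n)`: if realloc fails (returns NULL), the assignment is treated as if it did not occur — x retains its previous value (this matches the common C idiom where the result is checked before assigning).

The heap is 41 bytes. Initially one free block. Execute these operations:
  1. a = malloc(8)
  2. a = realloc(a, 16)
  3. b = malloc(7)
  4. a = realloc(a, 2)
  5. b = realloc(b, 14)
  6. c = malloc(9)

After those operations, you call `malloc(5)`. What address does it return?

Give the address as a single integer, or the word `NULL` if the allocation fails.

Answer: 11

Derivation:
Op 1: a = malloc(8) -> a = 0; heap: [0-7 ALLOC][8-40 FREE]
Op 2: a = realloc(a, 16) -> a = 0; heap: [0-15 ALLOC][16-40 FREE]
Op 3: b = malloc(7) -> b = 16; heap: [0-15 ALLOC][16-22 ALLOC][23-40 FREE]
Op 4: a = realloc(a, 2) -> a = 0; heap: [0-1 ALLOC][2-15 FREE][16-22 ALLOC][23-40 FREE]
Op 5: b = realloc(b, 14) -> b = 16; heap: [0-1 ALLOC][2-15 FREE][16-29 ALLOC][30-40 FREE]
Op 6: c = malloc(9) -> c = 2; heap: [0-1 ALLOC][2-10 ALLOC][11-15 FREE][16-29 ALLOC][30-40 FREE]
malloc(5): first-fit scan over [0-1 ALLOC][2-10 ALLOC][11-15 FREE][16-29 ALLOC][30-40 FREE] -> 11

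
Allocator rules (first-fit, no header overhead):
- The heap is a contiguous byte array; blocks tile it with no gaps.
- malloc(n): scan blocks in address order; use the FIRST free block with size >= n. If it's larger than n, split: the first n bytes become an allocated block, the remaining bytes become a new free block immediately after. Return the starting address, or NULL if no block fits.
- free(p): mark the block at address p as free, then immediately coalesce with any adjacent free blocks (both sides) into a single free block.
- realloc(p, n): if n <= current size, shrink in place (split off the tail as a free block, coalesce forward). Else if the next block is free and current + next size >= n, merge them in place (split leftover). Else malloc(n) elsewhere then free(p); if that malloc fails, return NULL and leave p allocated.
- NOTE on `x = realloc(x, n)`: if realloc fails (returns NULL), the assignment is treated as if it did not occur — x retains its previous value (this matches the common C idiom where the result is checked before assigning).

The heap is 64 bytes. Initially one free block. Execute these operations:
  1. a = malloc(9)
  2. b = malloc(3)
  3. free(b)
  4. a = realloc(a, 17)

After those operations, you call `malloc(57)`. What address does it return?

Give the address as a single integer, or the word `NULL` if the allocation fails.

Op 1: a = malloc(9) -> a = 0; heap: [0-8 ALLOC][9-63 FREE]
Op 2: b = malloc(3) -> b = 9; heap: [0-8 ALLOC][9-11 ALLOC][12-63 FREE]
Op 3: free(b) -> (freed b); heap: [0-8 ALLOC][9-63 FREE]
Op 4: a = realloc(a, 17) -> a = 0; heap: [0-16 ALLOC][17-63 FREE]
malloc(57): first-fit scan over [0-16 ALLOC][17-63 FREE] -> NULL

Answer: NULL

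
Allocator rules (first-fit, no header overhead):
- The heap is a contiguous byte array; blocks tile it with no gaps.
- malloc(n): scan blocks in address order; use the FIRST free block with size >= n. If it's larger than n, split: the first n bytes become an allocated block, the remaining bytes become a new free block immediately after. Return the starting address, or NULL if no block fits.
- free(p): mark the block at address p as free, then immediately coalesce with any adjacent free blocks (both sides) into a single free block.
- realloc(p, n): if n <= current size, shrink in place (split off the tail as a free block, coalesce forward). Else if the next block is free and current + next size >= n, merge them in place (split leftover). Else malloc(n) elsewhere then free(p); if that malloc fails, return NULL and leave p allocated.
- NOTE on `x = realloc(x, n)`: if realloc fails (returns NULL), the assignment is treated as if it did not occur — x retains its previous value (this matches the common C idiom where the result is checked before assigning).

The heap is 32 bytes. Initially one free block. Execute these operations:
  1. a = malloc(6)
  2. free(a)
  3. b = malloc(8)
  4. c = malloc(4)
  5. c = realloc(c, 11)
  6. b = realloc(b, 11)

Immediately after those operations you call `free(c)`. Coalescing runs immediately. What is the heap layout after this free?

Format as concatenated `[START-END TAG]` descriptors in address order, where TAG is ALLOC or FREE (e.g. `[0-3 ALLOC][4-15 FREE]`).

Op 1: a = malloc(6) -> a = 0; heap: [0-5 ALLOC][6-31 FREE]
Op 2: free(a) -> (freed a); heap: [0-31 FREE]
Op 3: b = malloc(8) -> b = 0; heap: [0-7 ALLOC][8-31 FREE]
Op 4: c = malloc(4) -> c = 8; heap: [0-7 ALLOC][8-11 ALLOC][12-31 FREE]
Op 5: c = realloc(c, 11) -> c = 8; heap: [0-7 ALLOC][8-18 ALLOC][19-31 FREE]
Op 6: b = realloc(b, 11) -> b = 19; heap: [0-7 FREE][8-18 ALLOC][19-29 ALLOC][30-31 FREE]
free(c): c = 8 -> block [8-18 ALLOC]; mark free, coalesce with adjacent free neighbors -> [0-18 FREE][19-29 ALLOC][30-31 FREE]

Answer: [0-18 FREE][19-29 ALLOC][30-31 FREE]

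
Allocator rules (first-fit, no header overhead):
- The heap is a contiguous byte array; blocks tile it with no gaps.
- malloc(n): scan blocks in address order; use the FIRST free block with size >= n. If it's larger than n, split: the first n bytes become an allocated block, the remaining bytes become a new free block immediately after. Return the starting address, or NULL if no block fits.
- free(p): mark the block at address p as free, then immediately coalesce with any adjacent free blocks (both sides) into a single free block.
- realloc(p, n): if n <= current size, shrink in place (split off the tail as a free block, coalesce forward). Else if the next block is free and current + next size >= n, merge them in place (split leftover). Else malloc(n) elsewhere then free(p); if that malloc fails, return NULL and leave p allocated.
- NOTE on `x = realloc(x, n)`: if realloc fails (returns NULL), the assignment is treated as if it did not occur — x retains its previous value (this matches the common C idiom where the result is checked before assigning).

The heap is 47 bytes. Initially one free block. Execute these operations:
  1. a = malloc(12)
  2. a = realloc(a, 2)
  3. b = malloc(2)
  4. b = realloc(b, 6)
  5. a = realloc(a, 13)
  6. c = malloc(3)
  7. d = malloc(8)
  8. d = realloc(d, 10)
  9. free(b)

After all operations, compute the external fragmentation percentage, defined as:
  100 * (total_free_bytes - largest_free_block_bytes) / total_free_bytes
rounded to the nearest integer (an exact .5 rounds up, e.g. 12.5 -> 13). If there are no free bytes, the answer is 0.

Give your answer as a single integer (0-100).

Answer: 38

Derivation:
Op 1: a = malloc(12) -> a = 0; heap: [0-11 ALLOC][12-46 FREE]
Op 2: a = realloc(a, 2) -> a = 0; heap: [0-1 ALLOC][2-46 FREE]
Op 3: b = malloc(2) -> b = 2; heap: [0-1 ALLOC][2-3 ALLOC][4-46 FREE]
Op 4: b = realloc(b, 6) -> b = 2; heap: [0-1 ALLOC][2-7 ALLOC][8-46 FREE]
Op 5: a = realloc(a, 13) -> a = 8; heap: [0-1 FREE][2-7 ALLOC][8-20 ALLOC][21-46 FREE]
Op 6: c = malloc(3) -> c = 21; heap: [0-1 FREE][2-7 ALLOC][8-20 ALLOC][21-23 ALLOC][24-46 FREE]
Op 7: d = malloc(8) -> d = 24; heap: [0-1 FREE][2-7 ALLOC][8-20 ALLOC][21-23 ALLOC][24-31 ALLOC][32-46 FREE]
Op 8: d = realloc(d, 10) -> d = 24; heap: [0-1 FREE][2-7 ALLOC][8-20 ALLOC][21-23 ALLOC][24-33 ALLOC][34-46 FREE]
Op 9: free(b) -> (freed b); heap: [0-7 FREE][8-20 ALLOC][21-23 ALLOC][24-33 ALLOC][34-46 FREE]
Free blocks: [8 13] total_free=21 largest=13 -> 100*(21-13)/21 = 800/21 ≈ 38.095 -> rounds to 38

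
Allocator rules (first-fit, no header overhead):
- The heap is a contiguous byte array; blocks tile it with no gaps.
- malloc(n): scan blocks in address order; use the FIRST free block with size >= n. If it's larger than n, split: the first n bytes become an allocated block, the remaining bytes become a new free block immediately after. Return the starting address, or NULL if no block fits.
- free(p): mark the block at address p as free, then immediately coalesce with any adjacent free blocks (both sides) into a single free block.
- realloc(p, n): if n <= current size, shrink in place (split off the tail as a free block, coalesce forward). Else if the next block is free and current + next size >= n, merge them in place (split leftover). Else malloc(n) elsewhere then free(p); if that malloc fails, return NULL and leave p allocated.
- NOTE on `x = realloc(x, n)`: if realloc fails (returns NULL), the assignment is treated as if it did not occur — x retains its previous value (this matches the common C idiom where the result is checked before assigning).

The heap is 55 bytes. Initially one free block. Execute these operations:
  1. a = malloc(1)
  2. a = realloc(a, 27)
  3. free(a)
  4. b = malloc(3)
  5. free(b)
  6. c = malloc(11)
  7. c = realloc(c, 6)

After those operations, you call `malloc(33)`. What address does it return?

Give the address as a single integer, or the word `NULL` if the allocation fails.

Op 1: a = malloc(1) -> a = 0; heap: [0-0 ALLOC][1-54 FREE]
Op 2: a = realloc(a, 27) -> a = 0; heap: [0-26 ALLOC][27-54 FREE]
Op 3: free(a) -> (freed a); heap: [0-54 FREE]
Op 4: b = malloc(3) -> b = 0; heap: [0-2 ALLOC][3-54 FREE]
Op 5: free(b) -> (freed b); heap: [0-54 FREE]
Op 6: c = malloc(11) -> c = 0; heap: [0-10 ALLOC][11-54 FREE]
Op 7: c = realloc(c, 6) -> c = 0; heap: [0-5 ALLOC][6-54 FREE]
malloc(33): first-fit scan over [0-5 ALLOC][6-54 FREE] -> 6

Answer: 6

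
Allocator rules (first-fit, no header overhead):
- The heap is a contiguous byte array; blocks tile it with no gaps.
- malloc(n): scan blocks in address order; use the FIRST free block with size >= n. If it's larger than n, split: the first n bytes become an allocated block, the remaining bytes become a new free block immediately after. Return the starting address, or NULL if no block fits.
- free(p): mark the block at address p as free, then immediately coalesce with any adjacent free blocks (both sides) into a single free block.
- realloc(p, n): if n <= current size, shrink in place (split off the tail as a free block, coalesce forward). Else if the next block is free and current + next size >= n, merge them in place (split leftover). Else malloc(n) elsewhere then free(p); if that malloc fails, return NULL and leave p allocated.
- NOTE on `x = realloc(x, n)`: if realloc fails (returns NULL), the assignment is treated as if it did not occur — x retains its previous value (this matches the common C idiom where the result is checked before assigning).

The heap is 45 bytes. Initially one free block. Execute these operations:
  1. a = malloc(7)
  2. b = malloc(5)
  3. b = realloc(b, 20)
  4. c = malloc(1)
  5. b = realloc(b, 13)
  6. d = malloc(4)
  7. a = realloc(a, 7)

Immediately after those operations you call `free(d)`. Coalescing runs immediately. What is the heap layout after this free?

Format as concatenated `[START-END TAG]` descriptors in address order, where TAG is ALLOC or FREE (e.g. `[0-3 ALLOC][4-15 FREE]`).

Answer: [0-6 ALLOC][7-19 ALLOC][20-26 FREE][27-27 ALLOC][28-44 FREE]

Derivation:
Op 1: a = malloc(7) -> a = 0; heap: [0-6 ALLOC][7-44 FREE]
Op 2: b = malloc(5) -> b = 7; heap: [0-6 ALLOC][7-11 ALLOC][12-44 FREE]
Op 3: b = realloc(b, 20) -> b = 7; heap: [0-6 ALLOC][7-26 ALLOC][27-44 FREE]
Op 4: c = malloc(1) -> c = 27; heap: [0-6 ALLOC][7-26 ALLOC][27-27 ALLOC][28-44 FREE]
Op 5: b = realloc(b, 13) -> b = 7; heap: [0-6 ALLOC][7-19 ALLOC][20-26 FREE][27-27 ALLOC][28-44 FREE]
Op 6: d = malloc(4) -> d = 20; heap: [0-6 ALLOC][7-19 ALLOC][20-23 ALLOC][24-26 FREE][27-27 ALLOC][28-44 FREE]
Op 7: a = realloc(a, 7) -> a = 0; heap: [0-6 ALLOC][7-19 ALLOC][20-23 ALLOC][24-26 FREE][27-27 ALLOC][28-44 FREE]
free(d): d = 20 -> block [20-23 ALLOC]; mark free, coalesce with adjacent free neighbors -> [0-6 ALLOC][7-19 ALLOC][20-26 FREE][27-27 ALLOC][28-44 FREE]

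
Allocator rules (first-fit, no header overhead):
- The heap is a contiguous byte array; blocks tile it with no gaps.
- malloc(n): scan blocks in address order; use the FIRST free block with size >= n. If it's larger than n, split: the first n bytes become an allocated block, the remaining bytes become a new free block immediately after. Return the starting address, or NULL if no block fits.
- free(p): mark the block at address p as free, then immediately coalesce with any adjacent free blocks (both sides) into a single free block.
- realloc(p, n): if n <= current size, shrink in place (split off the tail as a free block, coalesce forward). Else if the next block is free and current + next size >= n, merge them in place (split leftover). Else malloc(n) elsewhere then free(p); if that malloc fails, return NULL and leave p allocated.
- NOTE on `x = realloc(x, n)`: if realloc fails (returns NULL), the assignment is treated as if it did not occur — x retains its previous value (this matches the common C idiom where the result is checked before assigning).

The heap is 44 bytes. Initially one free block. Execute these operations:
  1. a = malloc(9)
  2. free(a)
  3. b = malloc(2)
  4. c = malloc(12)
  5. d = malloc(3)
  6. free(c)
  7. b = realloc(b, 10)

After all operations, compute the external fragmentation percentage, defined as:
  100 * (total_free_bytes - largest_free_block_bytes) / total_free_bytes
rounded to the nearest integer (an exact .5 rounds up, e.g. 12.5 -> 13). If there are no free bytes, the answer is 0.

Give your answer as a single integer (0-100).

Op 1: a = malloc(9) -> a = 0; heap: [0-8 ALLOC][9-43 FREE]
Op 2: free(a) -> (freed a); heap: [0-43 FREE]
Op 3: b = malloc(2) -> b = 0; heap: [0-1 ALLOC][2-43 FREE]
Op 4: c = malloc(12) -> c = 2; heap: [0-1 ALLOC][2-13 ALLOC][14-43 FREE]
Op 5: d = malloc(3) -> d = 14; heap: [0-1 ALLOC][2-13 ALLOC][14-16 ALLOC][17-43 FREE]
Op 6: free(c) -> (freed c); heap: [0-1 ALLOC][2-13 FREE][14-16 ALLOC][17-43 FREE]
Op 7: b = realloc(b, 10) -> b = 0; heap: [0-9 ALLOC][10-13 FREE][14-16 ALLOC][17-43 FREE]
Free blocks: [4 27] total_free=31 largest=27 -> 100*(31-27)/31 = 400/31 ≈ 12.903 -> rounds to 13

Answer: 13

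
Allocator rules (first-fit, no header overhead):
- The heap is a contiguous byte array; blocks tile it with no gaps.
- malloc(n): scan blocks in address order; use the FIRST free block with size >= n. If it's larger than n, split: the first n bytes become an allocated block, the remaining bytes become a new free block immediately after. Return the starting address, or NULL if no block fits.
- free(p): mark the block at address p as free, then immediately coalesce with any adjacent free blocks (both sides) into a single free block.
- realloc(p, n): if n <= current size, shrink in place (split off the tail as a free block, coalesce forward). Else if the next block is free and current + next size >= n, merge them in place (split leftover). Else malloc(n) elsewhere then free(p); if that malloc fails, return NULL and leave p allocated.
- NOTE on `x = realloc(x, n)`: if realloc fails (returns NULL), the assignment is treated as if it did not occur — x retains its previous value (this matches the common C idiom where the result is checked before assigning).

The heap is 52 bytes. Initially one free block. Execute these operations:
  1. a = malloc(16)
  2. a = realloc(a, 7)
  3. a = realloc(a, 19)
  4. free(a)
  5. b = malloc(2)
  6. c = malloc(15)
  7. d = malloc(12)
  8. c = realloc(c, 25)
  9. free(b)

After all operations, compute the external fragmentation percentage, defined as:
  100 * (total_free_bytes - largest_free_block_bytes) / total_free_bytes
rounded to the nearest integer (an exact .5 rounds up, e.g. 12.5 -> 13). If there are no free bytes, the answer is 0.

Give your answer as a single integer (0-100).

Op 1: a = malloc(16) -> a = 0; heap: [0-15 ALLOC][16-51 FREE]
Op 2: a = realloc(a, 7) -> a = 0; heap: [0-6 ALLOC][7-51 FREE]
Op 3: a = realloc(a, 19) -> a = 0; heap: [0-18 ALLOC][19-51 FREE]
Op 4: free(a) -> (freed a); heap: [0-51 FREE]
Op 5: b = malloc(2) -> b = 0; heap: [0-1 ALLOC][2-51 FREE]
Op 6: c = malloc(15) -> c = 2; heap: [0-1 ALLOC][2-16 ALLOC][17-51 FREE]
Op 7: d = malloc(12) -> d = 17; heap: [0-1 ALLOC][2-16 ALLOC][17-28 ALLOC][29-51 FREE]
Op 8: c = realloc(c, 25) -> NULL (c unchanged); heap: [0-1 ALLOC][2-16 ALLOC][17-28 ALLOC][29-51 FREE]
Op 9: free(b) -> (freed b); heap: [0-1 FREE][2-16 ALLOC][17-28 ALLOC][29-51 FREE]
Free blocks: [2 23] total_free=25 largest=23 -> 100*(25-23)/25 = 200/25 = 8

Answer: 8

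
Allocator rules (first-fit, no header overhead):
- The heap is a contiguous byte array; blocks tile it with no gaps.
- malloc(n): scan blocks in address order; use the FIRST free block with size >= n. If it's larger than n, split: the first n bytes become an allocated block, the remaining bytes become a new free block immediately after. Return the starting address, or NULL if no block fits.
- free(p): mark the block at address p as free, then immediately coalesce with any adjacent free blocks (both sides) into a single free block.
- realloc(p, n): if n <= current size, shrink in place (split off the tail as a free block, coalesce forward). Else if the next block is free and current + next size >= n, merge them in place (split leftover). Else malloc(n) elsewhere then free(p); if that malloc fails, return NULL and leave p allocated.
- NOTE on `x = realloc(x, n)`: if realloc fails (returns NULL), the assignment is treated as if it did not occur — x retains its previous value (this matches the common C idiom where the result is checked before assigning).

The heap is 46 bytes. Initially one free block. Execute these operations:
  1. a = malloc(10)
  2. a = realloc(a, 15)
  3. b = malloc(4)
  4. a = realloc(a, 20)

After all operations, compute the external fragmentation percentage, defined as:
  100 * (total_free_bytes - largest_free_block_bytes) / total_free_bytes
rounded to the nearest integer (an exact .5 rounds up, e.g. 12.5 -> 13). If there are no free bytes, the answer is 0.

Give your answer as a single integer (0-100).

Op 1: a = malloc(10) -> a = 0; heap: [0-9 ALLOC][10-45 FREE]
Op 2: a = realloc(a, 15) -> a = 0; heap: [0-14 ALLOC][15-45 FREE]
Op 3: b = malloc(4) -> b = 15; heap: [0-14 ALLOC][15-18 ALLOC][19-45 FREE]
Op 4: a = realloc(a, 20) -> a = 19; heap: [0-14 FREE][15-18 ALLOC][19-38 ALLOC][39-45 FREE]
Free blocks: [15 7] total_free=22 largest=15 -> 100*(22-15)/22 = 700/22 ≈ 31.818 -> rounds to 32

Answer: 32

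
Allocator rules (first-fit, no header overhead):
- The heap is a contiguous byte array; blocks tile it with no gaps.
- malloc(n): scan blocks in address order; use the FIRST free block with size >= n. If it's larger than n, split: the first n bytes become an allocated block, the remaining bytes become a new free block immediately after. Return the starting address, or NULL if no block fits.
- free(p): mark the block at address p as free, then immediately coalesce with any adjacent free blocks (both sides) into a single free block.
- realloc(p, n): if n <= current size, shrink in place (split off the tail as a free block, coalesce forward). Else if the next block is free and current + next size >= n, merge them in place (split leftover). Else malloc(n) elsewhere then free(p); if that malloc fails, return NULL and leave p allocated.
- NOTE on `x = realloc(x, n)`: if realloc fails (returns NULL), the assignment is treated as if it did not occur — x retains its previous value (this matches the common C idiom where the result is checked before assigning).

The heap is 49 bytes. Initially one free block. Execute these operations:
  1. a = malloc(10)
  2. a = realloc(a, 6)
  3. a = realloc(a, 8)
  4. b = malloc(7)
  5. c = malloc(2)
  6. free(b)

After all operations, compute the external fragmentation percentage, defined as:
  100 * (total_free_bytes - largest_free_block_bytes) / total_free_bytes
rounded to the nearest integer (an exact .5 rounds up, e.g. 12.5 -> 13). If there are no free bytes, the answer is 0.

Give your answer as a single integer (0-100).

Op 1: a = malloc(10) -> a = 0; heap: [0-9 ALLOC][10-48 FREE]
Op 2: a = realloc(a, 6) -> a = 0; heap: [0-5 ALLOC][6-48 FREE]
Op 3: a = realloc(a, 8) -> a = 0; heap: [0-7 ALLOC][8-48 FREE]
Op 4: b = malloc(7) -> b = 8; heap: [0-7 ALLOC][8-14 ALLOC][15-48 FREE]
Op 5: c = malloc(2) -> c = 15; heap: [0-7 ALLOC][8-14 ALLOC][15-16 ALLOC][17-48 FREE]
Op 6: free(b) -> (freed b); heap: [0-7 ALLOC][8-14 FREE][15-16 ALLOC][17-48 FREE]
Free blocks: [7 32] total_free=39 largest=32 -> 100*(39-32)/39 = 700/39 ≈ 17.949 -> rounds to 18

Answer: 18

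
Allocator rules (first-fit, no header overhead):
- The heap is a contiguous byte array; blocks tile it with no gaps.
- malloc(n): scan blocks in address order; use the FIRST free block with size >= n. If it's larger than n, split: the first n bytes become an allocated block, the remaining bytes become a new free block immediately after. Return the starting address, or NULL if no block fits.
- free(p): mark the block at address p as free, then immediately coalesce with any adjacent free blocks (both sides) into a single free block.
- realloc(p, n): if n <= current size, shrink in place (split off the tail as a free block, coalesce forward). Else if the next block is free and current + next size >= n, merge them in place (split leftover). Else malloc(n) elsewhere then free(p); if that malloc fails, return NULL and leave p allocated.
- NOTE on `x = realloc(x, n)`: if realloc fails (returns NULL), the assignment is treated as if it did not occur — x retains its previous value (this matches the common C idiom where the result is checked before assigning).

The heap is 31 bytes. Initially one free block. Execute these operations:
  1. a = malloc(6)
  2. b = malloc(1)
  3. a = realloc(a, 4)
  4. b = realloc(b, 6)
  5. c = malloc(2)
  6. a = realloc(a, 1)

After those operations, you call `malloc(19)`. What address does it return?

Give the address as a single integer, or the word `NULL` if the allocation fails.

Op 1: a = malloc(6) -> a = 0; heap: [0-5 ALLOC][6-30 FREE]
Op 2: b = malloc(1) -> b = 6; heap: [0-5 ALLOC][6-6 ALLOC][7-30 FREE]
Op 3: a = realloc(a, 4) -> a = 0; heap: [0-3 ALLOC][4-5 FREE][6-6 ALLOC][7-30 FREE]
Op 4: b = realloc(b, 6) -> b = 6; heap: [0-3 ALLOC][4-5 FREE][6-11 ALLOC][12-30 FREE]
Op 5: c = malloc(2) -> c = 4; heap: [0-3 ALLOC][4-5 ALLOC][6-11 ALLOC][12-30 FREE]
Op 6: a = realloc(a, 1) -> a = 0; heap: [0-0 ALLOC][1-3 FREE][4-5 ALLOC][6-11 ALLOC][12-30 FREE]
malloc(19): first-fit scan over [0-0 ALLOC][1-3 FREE][4-5 ALLOC][6-11 ALLOC][12-30 FREE] -> 12

Answer: 12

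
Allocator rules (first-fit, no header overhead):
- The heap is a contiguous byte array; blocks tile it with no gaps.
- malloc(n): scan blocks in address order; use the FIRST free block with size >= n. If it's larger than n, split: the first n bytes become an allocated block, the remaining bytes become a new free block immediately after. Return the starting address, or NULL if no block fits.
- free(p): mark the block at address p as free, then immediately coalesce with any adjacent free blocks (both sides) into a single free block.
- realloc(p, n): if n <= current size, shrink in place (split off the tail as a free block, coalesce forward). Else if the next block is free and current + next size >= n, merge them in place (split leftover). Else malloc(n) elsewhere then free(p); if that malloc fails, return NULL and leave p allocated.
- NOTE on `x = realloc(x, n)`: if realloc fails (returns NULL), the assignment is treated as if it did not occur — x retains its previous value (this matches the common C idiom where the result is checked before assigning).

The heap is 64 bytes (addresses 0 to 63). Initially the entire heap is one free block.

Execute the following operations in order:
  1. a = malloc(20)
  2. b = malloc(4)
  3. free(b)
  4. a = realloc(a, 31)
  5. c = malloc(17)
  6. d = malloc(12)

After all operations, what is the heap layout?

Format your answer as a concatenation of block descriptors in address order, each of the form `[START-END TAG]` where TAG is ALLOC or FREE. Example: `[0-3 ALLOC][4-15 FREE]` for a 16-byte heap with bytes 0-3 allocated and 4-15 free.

Answer: [0-30 ALLOC][31-47 ALLOC][48-59 ALLOC][60-63 FREE]

Derivation:
Op 1: a = malloc(20) -> a = 0; heap: [0-19 ALLOC][20-63 FREE]
Op 2: b = malloc(4) -> b = 20; heap: [0-19 ALLOC][20-23 ALLOC][24-63 FREE]
Op 3: free(b) -> (freed b); heap: [0-19 ALLOC][20-63 FREE]
Op 4: a = realloc(a, 31) -> a = 0; heap: [0-30 ALLOC][31-63 FREE]
Op 5: c = malloc(17) -> c = 31; heap: [0-30 ALLOC][31-47 ALLOC][48-63 FREE]
Op 6: d = malloc(12) -> d = 48; heap: [0-30 ALLOC][31-47 ALLOC][48-59 ALLOC][60-63 FREE]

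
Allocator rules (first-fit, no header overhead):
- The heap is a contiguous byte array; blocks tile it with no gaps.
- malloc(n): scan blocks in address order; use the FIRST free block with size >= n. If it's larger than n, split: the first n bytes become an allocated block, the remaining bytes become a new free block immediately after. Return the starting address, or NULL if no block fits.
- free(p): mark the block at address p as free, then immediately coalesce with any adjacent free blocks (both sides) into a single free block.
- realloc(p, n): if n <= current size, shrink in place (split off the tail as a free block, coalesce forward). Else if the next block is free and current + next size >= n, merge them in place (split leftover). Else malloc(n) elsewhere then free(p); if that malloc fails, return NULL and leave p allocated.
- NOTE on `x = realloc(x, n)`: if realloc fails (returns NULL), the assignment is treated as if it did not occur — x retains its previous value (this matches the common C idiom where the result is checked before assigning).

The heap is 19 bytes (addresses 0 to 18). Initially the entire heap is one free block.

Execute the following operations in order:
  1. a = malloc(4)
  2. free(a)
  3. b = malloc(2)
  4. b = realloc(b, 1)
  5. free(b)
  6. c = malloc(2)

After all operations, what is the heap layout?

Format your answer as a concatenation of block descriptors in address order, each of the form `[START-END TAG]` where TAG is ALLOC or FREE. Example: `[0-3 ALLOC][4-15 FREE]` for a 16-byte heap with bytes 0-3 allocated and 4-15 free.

Op 1: a = malloc(4) -> a = 0; heap: [0-3 ALLOC][4-18 FREE]
Op 2: free(a) -> (freed a); heap: [0-18 FREE]
Op 3: b = malloc(2) -> b = 0; heap: [0-1 ALLOC][2-18 FREE]
Op 4: b = realloc(b, 1) -> b = 0; heap: [0-0 ALLOC][1-18 FREE]
Op 5: free(b) -> (freed b); heap: [0-18 FREE]
Op 6: c = malloc(2) -> c = 0; heap: [0-1 ALLOC][2-18 FREE]

Answer: [0-1 ALLOC][2-18 FREE]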